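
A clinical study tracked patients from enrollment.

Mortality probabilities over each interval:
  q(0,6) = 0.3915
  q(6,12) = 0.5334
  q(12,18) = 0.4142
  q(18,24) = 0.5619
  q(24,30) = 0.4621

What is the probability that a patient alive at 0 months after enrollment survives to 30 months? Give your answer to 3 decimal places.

The overall survival probability is (1 − 0.3915) × (1 − 0.5334) × (1 − 0.4142) × (1 − 0.5619) × (1 − 0.4621).
= 0.6085 × 0.4666 × 0.5858 × 0.4381 × 0.5379 = 0.039195.

0.039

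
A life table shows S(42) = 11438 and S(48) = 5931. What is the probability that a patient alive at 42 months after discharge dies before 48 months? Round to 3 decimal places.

0.481

P(die before 48 | alive at 42) = 1 − S(48)/S(42) = 1 − 5931/11438 = (5507)/11438 = 0.481465.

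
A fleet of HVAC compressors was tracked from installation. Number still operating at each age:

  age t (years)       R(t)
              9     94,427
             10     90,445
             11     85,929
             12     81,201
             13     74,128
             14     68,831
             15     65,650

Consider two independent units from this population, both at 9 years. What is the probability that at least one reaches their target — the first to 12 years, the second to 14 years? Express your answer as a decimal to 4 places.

0.9620

p₁ = R(12)/R(9) = 81,201/94,427 = 0.859934; p₂ = R(14)/R(9) = 68,831/94,427 = 0.728933.
P(at least one) = 1 − (1−p₁)(1−p₂) = 1 − 0.140066 × 0.271067 = 0.962033.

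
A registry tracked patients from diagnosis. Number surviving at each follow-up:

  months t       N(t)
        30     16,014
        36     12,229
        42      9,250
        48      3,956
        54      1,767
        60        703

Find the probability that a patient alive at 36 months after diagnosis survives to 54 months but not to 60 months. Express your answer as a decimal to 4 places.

This is the probability of reaching 54 but not 60, conditional on being alive at 36: (N(54) − N(60)) / N(36).
= (1,767 − 703) / 12,229 = 1,064 / 12,229 = 0.087006.

0.0870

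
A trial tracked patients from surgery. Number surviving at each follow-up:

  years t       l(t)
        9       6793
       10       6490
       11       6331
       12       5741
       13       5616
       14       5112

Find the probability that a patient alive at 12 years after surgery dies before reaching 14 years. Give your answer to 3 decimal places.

0.110

P(die before 14 | alive at 12) = 1 − l(14)/l(12) = 1 − 5112/5741 = (629)/5741 = 0.109563.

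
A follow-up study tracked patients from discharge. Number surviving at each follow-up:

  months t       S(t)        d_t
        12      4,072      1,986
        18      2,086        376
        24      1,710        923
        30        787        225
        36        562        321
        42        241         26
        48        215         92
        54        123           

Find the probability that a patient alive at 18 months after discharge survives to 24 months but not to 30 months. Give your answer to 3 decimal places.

This is the probability of reaching 24 but not 30, conditional on being alive at 18: (S(24) − S(30)) / S(18).
= (1,710 − 787) / 2,086 = 923 / 2,086 = 0.442474.

0.442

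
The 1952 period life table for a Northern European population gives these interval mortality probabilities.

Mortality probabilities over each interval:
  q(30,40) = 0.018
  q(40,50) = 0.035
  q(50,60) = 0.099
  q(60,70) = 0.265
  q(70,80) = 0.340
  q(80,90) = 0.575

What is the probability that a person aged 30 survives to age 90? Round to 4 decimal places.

The overall survival probability is (1 − 0.018) × (1 − 0.035) × (1 − 0.099) × (1 − 0.265) × (1 − 0.340) × (1 − 0.575).
= 0.982 × 0.965 × 0.901 × 0.735 × 0.660 × 0.425 = 0.176029.

0.1760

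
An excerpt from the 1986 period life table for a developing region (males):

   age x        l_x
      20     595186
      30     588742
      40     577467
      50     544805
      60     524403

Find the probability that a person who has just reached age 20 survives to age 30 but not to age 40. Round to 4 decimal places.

This is the probability of reaching 30 but not 40, conditional on being alive at 20: (l_30 − l_40) / l_20.
= (588742 − 577467) / 595186 = 11275 / 595186 = 0.018944.

0.0189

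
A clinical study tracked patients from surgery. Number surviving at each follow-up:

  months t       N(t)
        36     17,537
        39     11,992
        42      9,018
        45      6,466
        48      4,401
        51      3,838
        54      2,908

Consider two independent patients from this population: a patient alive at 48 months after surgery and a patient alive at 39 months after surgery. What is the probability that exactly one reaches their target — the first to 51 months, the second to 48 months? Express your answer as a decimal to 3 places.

p₁ = N(51)/N(48) = 3,838/4,401 = 0.872075; p₂ = N(48)/N(39) = 4,401/11,992 = 0.366995.
P(exactly one) = p₁(1−p₂) + (1−p₁)p₂ = 0.552028 + 0.046948 = 0.598976.

0.599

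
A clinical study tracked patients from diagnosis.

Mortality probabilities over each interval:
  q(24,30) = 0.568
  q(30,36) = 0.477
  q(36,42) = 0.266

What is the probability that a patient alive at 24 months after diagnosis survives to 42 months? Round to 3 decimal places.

0.166

Survival from 24 to 42 is the product of surviving each interval: (1 − 0.568) × (1 − 0.477) × (1 − 0.266).
= 0.432 × 0.523 × 0.734 = 0.165837.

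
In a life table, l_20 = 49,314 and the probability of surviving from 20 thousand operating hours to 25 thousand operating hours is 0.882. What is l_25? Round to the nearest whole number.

43495

l_25 = l_20 × p = 49,314 × 0.882 = 43495.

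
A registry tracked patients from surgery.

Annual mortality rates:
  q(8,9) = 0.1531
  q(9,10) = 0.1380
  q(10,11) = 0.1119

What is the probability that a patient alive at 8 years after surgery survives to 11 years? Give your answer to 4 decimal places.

The overall survival probability is (1 − 0.1531) × (1 − 0.1380) × (1 − 0.1119).
= 0.8469 × 0.8620 × 0.8881 = 0.648338.

0.6483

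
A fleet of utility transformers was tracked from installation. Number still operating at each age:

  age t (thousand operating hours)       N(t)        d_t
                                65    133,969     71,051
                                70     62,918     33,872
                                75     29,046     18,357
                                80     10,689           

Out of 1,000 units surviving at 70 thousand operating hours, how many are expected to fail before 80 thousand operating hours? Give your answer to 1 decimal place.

The relevant probability is 1 − 10,689/62,918 = 0.830112.
Expected number = 1,000 × 0.830112 = 830.1.

830.1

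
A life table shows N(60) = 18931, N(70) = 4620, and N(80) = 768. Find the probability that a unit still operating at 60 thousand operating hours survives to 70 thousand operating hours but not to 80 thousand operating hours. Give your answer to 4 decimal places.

0.2035

This is the probability of reaching 70 but not 80, conditional on being operational at 60: (N(70) − N(80)) / N(60).
= (4620 − 768) / 18931 = 3852 / 18931 = 0.203476.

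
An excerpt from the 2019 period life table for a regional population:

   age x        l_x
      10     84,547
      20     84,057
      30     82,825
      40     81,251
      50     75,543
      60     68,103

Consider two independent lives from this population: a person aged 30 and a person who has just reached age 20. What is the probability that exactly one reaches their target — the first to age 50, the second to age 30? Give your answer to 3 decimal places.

0.100

p₁ = l_50/l_30 = 75,543/82,825 = 0.912080; p₂ = l_30/l_20 = 82,825/84,057 = 0.985343.
P(exactly one) = p₁(1−p₂) + (1−p₁)p₂ = 0.013368 + 0.086631 = 0.100000.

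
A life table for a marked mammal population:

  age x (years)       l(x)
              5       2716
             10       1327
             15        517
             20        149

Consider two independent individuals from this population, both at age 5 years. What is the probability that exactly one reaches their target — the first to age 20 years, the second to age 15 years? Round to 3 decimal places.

p₁ = l(20)/l(5) = 149/2716 = 0.054860; p₂ = l(15)/l(5) = 517/2716 = 0.190353.
P(exactly one) = p₁(1−p₂) + (1−p₁)p₂ = 0.044417 + 0.179910 = 0.224327.

0.224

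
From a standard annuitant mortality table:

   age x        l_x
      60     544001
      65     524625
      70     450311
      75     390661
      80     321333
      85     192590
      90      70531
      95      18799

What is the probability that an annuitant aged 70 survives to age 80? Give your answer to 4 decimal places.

The conditional survival probability is l_80/l_70 = 321333/450311 = 0.713580.

0.7136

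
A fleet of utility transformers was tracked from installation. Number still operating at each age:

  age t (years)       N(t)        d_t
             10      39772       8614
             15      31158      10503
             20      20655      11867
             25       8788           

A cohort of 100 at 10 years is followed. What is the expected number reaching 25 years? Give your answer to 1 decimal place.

22.1

The relevant probability is 8788/39772 = 0.220959.
Expected number = 100 × 0.220959 = 22.1.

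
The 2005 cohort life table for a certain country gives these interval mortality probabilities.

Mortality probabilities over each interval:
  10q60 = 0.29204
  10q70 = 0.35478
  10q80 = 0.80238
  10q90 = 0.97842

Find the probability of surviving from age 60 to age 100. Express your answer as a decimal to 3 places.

0.002

Survival from 60 to 100 is the product of surviving each interval: (1 − 0.29204) × (1 − 0.35478) × (1 − 0.80238) × (1 − 0.97842).
= 0.70796 × 0.64522 × 0.19762 × 0.02158 = 0.001948.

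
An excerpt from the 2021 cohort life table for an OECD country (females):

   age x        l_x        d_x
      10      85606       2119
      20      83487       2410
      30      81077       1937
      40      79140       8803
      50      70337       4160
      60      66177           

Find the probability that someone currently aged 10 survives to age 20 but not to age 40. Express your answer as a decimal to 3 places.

We want 10|20q10 = (l_20 − l_40)/l_10.
This is the probability of reaching 20 but not 40, conditional on being alive at 10: (l_20 − l_40) / l_10.
= (83487 − 79140) / 85606 = 4347 / 85606 = 0.050779.

0.051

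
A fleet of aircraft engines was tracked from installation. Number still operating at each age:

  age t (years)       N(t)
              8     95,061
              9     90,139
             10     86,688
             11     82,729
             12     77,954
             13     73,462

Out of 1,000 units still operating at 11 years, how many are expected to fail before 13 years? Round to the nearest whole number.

The relevant probability is 1 − 73,462/82,729 = 0.112016.
Expected number = 1,000 × 0.112016 = 112.

112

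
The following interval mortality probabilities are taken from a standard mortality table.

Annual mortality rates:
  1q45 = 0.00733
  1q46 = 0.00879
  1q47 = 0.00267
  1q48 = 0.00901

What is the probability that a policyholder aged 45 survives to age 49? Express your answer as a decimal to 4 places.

0.9725

Chaining the interval survival probabilities: (1 − 0.00733) × (1 − 0.00879) × (1 − 0.00267) × (1 − 0.00901).
= 0.99267 × 0.99121 × 0.99733 × 0.99099 = 0.972476.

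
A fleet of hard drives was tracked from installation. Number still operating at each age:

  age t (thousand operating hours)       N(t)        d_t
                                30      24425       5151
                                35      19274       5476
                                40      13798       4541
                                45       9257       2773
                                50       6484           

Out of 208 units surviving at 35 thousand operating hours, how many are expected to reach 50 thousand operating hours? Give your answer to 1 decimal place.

The relevant probability is 6484/19274 = 0.336412.
Expected number = 208 × 0.336412 = 70.0.

70.0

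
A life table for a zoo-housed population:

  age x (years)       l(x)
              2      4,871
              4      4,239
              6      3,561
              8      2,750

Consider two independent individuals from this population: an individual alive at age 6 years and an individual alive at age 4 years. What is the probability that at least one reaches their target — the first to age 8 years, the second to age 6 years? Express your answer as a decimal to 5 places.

0.96357

p₁ = l(8)/l(6) = 2,750/3,561 = 0.772255; p₂ = l(6)/l(4) = 3,561/4,239 = 0.840057.
P(at least one) = 1 − (1−p₁)(1−p₂) = 1 − 0.227745 × 0.159943 = 0.963574.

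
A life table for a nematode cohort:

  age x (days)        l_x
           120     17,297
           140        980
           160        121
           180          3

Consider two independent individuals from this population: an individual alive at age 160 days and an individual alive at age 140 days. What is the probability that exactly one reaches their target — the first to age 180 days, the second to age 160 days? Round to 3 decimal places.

0.142

p₁ = l_180/l_160 = 3/121 = 0.024793; p₂ = l_160/l_140 = 121/980 = 0.123469.
P(exactly one) = p₁(1−p₂) + (1−p₁)p₂ = 0.021732 + 0.120408 = 0.142140.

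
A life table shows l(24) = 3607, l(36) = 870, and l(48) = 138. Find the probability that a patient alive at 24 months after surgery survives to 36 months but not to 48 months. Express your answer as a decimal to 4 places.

This is the probability of reaching 36 but not 48, conditional on being alive at 24: (l(36) − l(48)) / l(24).
= (870 − 138) / 3607 = 732 / 3607 = 0.202939.

0.2029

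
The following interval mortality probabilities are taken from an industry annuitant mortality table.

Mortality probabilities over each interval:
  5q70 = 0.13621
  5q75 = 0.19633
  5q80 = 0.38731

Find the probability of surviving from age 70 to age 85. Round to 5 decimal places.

15p70 = (1 − 0.13621) × (1 − 0.19633) × (1 − 0.38731).
= 0.86379 × 0.80367 × 0.61269 = 0.425331.

0.42533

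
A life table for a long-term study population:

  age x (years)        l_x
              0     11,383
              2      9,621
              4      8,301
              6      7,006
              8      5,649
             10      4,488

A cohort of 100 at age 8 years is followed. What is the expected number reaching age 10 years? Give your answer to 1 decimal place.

79.4

The relevant probability is 4,488/5,649 = 0.794477.
Expected number = 100 × 0.794477 = 79.4.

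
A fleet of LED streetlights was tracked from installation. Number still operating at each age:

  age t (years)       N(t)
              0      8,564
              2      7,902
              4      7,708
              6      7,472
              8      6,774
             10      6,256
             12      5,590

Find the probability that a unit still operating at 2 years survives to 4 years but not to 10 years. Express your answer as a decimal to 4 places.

This is the probability of reaching 4 but not 10, conditional on being operational at 2: (N(4) − N(10)) / N(2).
= (7,708 − 6,256) / 7,902 = 1,452 / 7,902 = 0.183751.

0.1838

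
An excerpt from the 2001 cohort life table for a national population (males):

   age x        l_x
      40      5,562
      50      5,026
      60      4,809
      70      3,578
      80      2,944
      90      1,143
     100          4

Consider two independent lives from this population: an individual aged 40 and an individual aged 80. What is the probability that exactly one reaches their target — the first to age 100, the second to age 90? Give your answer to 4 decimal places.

0.3884

p₁ = l_100/l_40 = 4/5,562 = 0.000719; p₂ = l_90/l_80 = 1,143/2,944 = 0.388247.
P(exactly one) = p₁(1−p₂) + (1−p₁)p₂ = 0.000440 + 0.387968 = 0.388408.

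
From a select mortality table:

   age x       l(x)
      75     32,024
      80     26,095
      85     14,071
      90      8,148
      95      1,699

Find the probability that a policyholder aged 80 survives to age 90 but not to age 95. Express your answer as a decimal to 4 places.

This is the probability of reaching 90 but not 95, conditional on being alive at 80: (l(90) − l(95)) / l(80).
= (8,148 − 1,699) / 26,095 = 6,449 / 26,095 = 0.247135.

0.2471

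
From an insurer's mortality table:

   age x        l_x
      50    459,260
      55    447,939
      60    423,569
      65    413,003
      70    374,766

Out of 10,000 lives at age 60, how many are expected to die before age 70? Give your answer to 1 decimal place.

1152.2

The relevant probability is 1 − 374,766/423,569 = 0.115219.
Expected number = 10,000 × 0.115219 = 1152.2.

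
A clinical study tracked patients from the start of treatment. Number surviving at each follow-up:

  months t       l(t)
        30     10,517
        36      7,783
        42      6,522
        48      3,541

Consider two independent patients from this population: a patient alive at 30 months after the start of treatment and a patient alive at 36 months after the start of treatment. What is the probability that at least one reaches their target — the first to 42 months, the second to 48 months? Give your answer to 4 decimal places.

0.7930

p₁ = l(42)/l(30) = 6,522/10,517 = 0.620139; p₂ = l(48)/l(36) = 3,541/7,783 = 0.454966.
P(at least one) = 1 − (1−p₁)(1−p₂) = 1 − 0.379861 × 0.545034 = 0.792963.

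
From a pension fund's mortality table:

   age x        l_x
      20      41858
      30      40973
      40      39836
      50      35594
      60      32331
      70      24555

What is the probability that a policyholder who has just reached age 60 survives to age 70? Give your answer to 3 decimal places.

We want 10p60 = l_70/l_60.
The conditional survival probability is l_70/l_60 = 24555/32331 = 0.759488.

0.759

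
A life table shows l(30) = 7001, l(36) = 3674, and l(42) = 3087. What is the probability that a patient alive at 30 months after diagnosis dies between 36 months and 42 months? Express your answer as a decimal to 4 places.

This is the probability of reaching 36 but not 42, conditional on being alive at 30: (l(36) − l(42)) / l(30).
= (3674 − 3087) / 7001 = 587 / 7001 = 0.083845.

0.0838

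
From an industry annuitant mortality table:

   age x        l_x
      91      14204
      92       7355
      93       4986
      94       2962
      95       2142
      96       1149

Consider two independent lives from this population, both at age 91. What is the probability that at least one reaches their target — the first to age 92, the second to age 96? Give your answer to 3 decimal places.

p₁ = l_92/l_91 = 7355/14204 = 0.517812; p₂ = l_96/l_91 = 1149/14204 = 0.080893.
P(at least one) = 1 − (1−p₁)(1−p₂) = 1 − 0.482188 × 0.919107 = 0.556818.

0.557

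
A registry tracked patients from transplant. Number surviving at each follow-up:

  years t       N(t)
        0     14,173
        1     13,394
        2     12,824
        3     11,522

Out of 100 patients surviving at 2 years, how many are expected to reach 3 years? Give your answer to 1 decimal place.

89.8

The relevant probability is 11,522/12,824 = 0.898472.
Expected number = 100 × 0.898472 = 89.8.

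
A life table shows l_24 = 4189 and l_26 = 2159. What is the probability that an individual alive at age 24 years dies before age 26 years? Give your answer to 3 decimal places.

0.485

P(die before 26 | alive at 24) = 1 − l_26/l_24 = 1 − 2159/4189 = (2030)/4189 = 0.484603.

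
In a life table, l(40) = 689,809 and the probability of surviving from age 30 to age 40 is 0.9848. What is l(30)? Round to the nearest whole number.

700456

l(30) = l(40) / p = 689,809 / 0.9848 = 700456.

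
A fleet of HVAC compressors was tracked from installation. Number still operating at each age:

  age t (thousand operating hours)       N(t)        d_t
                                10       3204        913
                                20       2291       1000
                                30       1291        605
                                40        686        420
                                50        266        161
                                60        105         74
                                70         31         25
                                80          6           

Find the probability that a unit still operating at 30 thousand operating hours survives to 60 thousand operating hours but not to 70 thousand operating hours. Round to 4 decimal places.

0.0573

This is the probability of reaching 60 but not 70, conditional on being operational at 30: (N(60) − N(70)) / N(30).
= (105 − 31) / 1291 = 74 / 1291 = 0.057320.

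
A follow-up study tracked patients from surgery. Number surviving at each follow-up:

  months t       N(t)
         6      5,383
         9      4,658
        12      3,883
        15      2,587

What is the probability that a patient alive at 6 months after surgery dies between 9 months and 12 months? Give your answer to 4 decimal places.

0.1440

This is the probability of reaching 9 but not 12, conditional on being alive at 6: (N(9) − N(12)) / N(6).
= (4,658 − 3,883) / 5,383 = 775 / 5,383 = 0.143972.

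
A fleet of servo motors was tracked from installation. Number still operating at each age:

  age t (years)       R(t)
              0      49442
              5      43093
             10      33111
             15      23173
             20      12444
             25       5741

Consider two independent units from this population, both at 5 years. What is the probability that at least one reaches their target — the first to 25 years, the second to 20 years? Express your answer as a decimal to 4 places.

0.3835

p₁ = R(25)/R(5) = 5741/43093 = 0.133223; p₂ = R(20)/R(5) = 12444/43093 = 0.288771.
P(at least one) = 1 − (1−p₁)(1−p₂) = 1 − 0.866777 × 0.711229 = 0.383523.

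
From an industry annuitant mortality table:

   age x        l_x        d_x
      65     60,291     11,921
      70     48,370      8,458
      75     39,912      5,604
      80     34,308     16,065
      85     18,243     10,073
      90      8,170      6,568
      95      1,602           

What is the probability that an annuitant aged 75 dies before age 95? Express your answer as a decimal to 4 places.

0.9599

P(die before 95 | alive at 75) = 1 − l_95/l_75 = 1 − 1,602/39,912 = (38,310)/39,912 = 0.959862.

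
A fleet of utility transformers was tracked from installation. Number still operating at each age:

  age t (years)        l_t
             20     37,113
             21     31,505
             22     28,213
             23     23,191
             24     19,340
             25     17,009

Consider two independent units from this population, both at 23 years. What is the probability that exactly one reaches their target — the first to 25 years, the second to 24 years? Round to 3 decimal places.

0.344

p₁ = l_25/l_23 = 17,009/23,191 = 0.733431; p₂ = l_24/l_23 = 19,340/23,191 = 0.833944.
P(exactly one) = p₁(1−p₂) + (1−p₁)p₂ = 0.121791 + 0.222304 = 0.344094.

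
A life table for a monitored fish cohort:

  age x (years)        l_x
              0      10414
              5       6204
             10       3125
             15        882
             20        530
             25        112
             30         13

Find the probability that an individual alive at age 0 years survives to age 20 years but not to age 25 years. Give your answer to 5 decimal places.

0.04014

This is the probability of reaching 20 but not 25, conditional on being alive at 0: (l_20 − l_25) / l_0.
= (530 − 112) / 10414 = 418 / 10414 = 0.040138.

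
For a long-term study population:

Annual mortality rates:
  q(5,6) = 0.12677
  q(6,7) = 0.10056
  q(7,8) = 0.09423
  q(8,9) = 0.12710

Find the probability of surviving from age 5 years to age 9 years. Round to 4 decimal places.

0.6210

Survival from 5 to 9 is the product of surviving each interval: (1 − 0.12677) × (1 − 0.10056) × (1 − 0.09423) × (1 − 0.12710).
= 0.87323 × 0.89944 × 0.90577 × 0.87290 = 0.620988.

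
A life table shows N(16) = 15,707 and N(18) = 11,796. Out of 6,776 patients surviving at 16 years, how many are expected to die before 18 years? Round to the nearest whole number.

1687

The relevant probability is 1 − 11,796/15,707 = 0.248997.
Expected number = 6,776 × 0.248997 = 1687.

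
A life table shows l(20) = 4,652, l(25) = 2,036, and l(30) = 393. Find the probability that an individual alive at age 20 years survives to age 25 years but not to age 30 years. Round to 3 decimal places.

0.353

This is the probability of reaching 25 but not 30, conditional on being alive at 20: (l(25) − l(30)) / l(20).
= (2,036 − 393) / 4,652 = 1,643 / 4,652 = 0.353181.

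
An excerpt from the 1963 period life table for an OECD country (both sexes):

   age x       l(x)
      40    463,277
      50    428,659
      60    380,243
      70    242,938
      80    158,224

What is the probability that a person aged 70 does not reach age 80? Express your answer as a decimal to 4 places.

P(die before 80 | alive at 70) = 1 − l(80)/l(70) = 1 − 158,224/242,938 = (84,714)/242,938 = 0.348706.

0.3487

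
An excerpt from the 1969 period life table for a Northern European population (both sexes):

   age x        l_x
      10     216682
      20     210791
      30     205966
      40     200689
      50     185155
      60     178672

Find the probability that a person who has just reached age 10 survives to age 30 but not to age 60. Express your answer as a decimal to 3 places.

We want 20|30q10 = (l_30 − l_60)/l_10.
This is the probability of reaching 30 but not 60, conditional on being alive at 10: (l_30 − l_60) / l_10.
= (205966 − 178672) / 216682 = 27294 / 216682 = 0.125963.

0.126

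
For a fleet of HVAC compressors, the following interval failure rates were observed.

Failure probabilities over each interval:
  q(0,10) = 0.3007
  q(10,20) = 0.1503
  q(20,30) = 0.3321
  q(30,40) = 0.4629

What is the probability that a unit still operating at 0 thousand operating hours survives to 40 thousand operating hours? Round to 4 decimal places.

0.2132

Survival from 0 to 40 is the product of surviving each interval: (1 − 0.3007) × (1 − 0.1503) × (1 − 0.3321) × (1 − 0.4629).
= 0.6993 × 0.8497 × 0.6679 × 0.5371 = 0.213155.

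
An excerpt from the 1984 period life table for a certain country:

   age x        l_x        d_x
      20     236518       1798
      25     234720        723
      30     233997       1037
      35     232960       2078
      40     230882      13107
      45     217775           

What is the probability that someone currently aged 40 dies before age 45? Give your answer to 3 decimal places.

0.057

P(die before 45 | alive at 40) = 1 − l_45/l_40 = 1 − 217775/230882 = (13107)/230882 = 0.056769.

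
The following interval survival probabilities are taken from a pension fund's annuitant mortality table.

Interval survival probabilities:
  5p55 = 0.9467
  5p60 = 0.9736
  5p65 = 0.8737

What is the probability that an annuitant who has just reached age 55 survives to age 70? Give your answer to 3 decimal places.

15p55 = 0.9467 × 0.9736 × 0.8737.
= 0.805296.

0.805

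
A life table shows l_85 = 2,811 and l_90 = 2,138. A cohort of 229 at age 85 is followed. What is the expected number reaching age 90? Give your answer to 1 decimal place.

174.2

The relevant probability is 2,138/2,811 = 0.760583.
Expected number = 229 × 0.760583 = 174.2.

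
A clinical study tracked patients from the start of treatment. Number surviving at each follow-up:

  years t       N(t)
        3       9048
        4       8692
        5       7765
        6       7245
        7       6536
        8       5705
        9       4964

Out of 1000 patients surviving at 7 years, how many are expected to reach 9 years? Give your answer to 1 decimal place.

759.5

The relevant probability is 4964/6536 = 0.759486.
Expected number = 1000 × 0.759486 = 759.5.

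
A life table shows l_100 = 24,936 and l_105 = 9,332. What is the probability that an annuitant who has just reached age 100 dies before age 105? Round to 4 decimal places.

P(die before 105 | alive at 100) = 1 − l_105/l_100 = 1 − 9,332/24,936 = (15,604)/24,936 = 0.625762.

0.6258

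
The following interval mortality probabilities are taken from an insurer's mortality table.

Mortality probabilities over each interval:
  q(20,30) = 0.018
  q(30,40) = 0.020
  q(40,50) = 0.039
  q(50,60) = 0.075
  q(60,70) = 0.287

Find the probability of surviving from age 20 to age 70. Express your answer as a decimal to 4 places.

0.6099

P(survive 20→70) = (1 − 0.018) × (1 − 0.020) × (1 − 0.039) × (1 − 0.075) × (1 − 0.287).
= 0.982 × 0.980 × 0.961 × 0.925 × 0.713 = 0.609947.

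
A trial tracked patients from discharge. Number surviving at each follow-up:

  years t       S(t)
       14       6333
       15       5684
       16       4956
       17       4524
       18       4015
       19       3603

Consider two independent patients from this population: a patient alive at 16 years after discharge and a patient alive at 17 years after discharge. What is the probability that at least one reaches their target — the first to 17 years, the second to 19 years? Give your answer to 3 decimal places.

0.982

p₁ = S(17)/S(16) = 4524/4956 = 0.912833; p₂ = S(19)/S(17) = 3603/4524 = 0.796419.
P(at least one) = 1 − (1−p₁)(1−p₂) = 1 − 0.087167 × 0.203581 = 0.982254.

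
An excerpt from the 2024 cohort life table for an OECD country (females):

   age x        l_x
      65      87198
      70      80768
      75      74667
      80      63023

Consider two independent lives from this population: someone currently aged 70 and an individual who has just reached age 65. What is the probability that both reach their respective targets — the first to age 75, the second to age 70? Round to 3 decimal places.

p₁ = l_75/l_70 = 74667/80768 = 0.924463; p₂ = l_70/l_65 = 80768/87198 = 0.926260.
P(both) = p₁ × p₂ = 0.924463 × 0.926260 = 0.856293.

0.856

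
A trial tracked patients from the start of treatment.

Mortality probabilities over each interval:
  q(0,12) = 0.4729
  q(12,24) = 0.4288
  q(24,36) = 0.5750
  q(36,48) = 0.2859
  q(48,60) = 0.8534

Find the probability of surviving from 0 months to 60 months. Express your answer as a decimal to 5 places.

0.01340

Chaining the interval survival probabilities: (1 − 0.4729) × (1 − 0.4288) × (1 − 0.5750) × (1 − 0.2859) × (1 − 0.8534).
= 0.5271 × 0.5712 × 0.4250 × 0.7141 × 0.1466 = 0.013396.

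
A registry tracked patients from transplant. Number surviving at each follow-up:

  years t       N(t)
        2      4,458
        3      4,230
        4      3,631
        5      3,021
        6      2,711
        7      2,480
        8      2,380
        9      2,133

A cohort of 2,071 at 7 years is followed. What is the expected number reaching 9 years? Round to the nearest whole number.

The relevant probability is 2,133/2,480 = 0.860081.
Expected number = 2,071 × 0.860081 = 1781.

1781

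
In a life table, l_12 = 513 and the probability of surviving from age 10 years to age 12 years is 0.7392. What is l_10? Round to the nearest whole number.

l_10 = l_12 / p = 513 / 0.7392 = 694.

694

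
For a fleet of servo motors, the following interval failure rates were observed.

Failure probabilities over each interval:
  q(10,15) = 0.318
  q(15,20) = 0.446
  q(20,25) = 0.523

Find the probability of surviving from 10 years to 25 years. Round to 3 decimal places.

0.180

The overall survival probability is (1 − 0.318) × (1 − 0.446) × (1 − 0.523).
= 0.682 × 0.554 × 0.477 = 0.180224.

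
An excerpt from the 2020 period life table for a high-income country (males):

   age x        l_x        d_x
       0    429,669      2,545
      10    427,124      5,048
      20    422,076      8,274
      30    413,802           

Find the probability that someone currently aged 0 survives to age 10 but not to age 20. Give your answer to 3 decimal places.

We want 10|10q0 = (l_10 − l_20)/l_0.
This is the probability of reaching 10 but not 20, conditional on being alive at 0: (l_10 − l_20) / l_0.
= (427,124 − 422,076) / 429,669 = 5,048 / 429,669 = 0.011749.

0.012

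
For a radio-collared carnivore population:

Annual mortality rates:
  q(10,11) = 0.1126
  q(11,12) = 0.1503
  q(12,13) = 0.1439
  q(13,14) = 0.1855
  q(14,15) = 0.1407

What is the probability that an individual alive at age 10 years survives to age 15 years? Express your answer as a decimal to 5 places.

Chaining the interval survival probabilities: (1 − 0.1126) × (1 − 0.1503) × (1 − 0.1439) × (1 − 0.1855) × (1 − 0.1407).
= 0.8874 × 0.8497 × 0.8561 × 0.8145 × 0.8593 = 0.451799.

0.45180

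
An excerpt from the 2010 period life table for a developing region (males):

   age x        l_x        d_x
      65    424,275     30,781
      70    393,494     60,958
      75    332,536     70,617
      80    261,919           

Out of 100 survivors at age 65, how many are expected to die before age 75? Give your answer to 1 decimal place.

21.6

The relevant probability is 1 − 332,536/424,275 = 0.216225.
Expected number = 100 × 0.216225 = 21.6.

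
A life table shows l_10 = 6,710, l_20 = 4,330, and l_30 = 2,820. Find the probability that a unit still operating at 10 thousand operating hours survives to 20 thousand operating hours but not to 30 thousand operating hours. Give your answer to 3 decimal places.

0.225

This is the probability of reaching 20 but not 30, conditional on being operational at 10: (l_20 − l_30) / l_10.
= (4,330 − 2,820) / 6,710 = 1,510 / 6,710 = 0.225037.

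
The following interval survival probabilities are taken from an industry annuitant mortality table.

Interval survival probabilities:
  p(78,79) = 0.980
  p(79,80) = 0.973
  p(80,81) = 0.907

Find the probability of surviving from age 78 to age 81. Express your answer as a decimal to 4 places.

0.8649

P(survive 78→81) = 0.980 × 0.973 × 0.907.
= 0.864861.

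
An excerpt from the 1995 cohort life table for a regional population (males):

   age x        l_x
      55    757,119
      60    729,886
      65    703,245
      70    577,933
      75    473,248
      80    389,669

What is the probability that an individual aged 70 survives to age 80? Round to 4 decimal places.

0.6742

We want 10p70 = l_80/l_70.
The conditional survival probability is l_80/l_70 = 389,669/577,933 = 0.674246.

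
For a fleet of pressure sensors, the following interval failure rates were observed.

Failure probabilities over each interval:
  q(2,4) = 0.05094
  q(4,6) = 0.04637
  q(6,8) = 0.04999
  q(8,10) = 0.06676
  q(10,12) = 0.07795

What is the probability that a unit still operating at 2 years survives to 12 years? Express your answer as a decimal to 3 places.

The overall survival probability is (1 − 0.05094) × (1 − 0.04637) × (1 − 0.04999) × (1 − 0.06676) × (1 − 0.07795).
= 0.94906 × 0.95363 × 0.95001 × 0.93324 × 0.92205 = 0.739860.

0.740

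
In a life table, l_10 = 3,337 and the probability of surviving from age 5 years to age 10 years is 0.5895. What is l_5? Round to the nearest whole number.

l_5 = l_10 / p = 3,337 / 0.5895 = 5661.

5661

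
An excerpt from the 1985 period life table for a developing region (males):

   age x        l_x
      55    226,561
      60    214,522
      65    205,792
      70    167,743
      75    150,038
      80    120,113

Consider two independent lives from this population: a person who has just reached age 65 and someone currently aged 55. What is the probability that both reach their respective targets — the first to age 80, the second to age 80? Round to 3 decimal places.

0.309

p₁ = l_80/l_65 = 120,113/205,792 = 0.583662; p₂ = l_80/l_55 = 120,113/226,561 = 0.530157.
P(both) = p₁ × p₂ = 0.583662 × 0.530157 = 0.309432.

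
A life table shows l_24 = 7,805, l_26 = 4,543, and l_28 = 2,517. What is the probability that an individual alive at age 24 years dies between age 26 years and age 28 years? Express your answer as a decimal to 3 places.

0.260

This is the probability of reaching 26 but not 28, conditional on being alive at 24: (l_26 − l_28) / l_24.
= (4,543 − 2,517) / 7,805 = 2,026 / 7,805 = 0.259577.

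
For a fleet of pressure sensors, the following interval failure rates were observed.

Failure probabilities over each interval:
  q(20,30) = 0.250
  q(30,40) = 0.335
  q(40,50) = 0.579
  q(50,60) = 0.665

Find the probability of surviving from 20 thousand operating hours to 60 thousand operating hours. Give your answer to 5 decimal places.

0.07034

Survival from 20 to 60 is the product of surviving each interval: (1 − 0.250) × (1 − 0.335) × (1 − 0.579) × (1 − 0.665).
= 0.750 × 0.665 × 0.421 × 0.335 = 0.070341.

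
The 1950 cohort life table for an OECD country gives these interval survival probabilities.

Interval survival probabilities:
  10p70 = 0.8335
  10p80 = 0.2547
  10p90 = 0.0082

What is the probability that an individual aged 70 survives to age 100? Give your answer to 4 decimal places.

0.0017

Chaining the interval survival probabilities: 0.8335 × 0.2547 × 0.0082.
= 0.001741.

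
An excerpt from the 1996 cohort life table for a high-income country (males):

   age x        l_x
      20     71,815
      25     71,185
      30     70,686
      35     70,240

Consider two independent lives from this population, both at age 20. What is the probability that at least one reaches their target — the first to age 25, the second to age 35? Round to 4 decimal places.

p₁ = l_25/l_20 = 71,185/71,815 = 0.991227; p₂ = l_35/l_20 = 70,240/71,815 = 0.978069.
P(at least one) = 1 − (1−p₁)(1−p₂) = 1 − 0.008773 × 0.021931 = 0.999808.

0.9998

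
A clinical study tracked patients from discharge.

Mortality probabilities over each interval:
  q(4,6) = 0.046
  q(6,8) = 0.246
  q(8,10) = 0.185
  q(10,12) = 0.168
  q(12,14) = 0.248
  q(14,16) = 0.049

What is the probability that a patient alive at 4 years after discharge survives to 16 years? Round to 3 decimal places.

0.349

P(survive 4→16) = (1 − 0.046) × (1 − 0.246) × (1 − 0.185) × (1 − 0.168) × (1 − 0.248) × (1 − 0.049).
= 0.954 × 0.754 × 0.815 × 0.832 × 0.752 × 0.951 = 0.348818.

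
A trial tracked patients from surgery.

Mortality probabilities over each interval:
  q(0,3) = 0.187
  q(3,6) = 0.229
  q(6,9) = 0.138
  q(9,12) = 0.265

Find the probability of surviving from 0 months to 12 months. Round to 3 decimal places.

0.397

P(survive 0→12) = (1 − 0.187) × (1 − 0.229) × (1 − 0.138) × (1 − 0.265).
= 0.813 × 0.771 × 0.862 × 0.735 = 0.397136.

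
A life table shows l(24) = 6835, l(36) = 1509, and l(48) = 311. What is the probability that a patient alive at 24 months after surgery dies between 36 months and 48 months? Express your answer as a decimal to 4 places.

This is the probability of reaching 36 but not 48, conditional on being alive at 24: (l(36) − l(48)) / l(24).
= (1509 − 311) / 6835 = 1198 / 6835 = 0.175274.

0.1753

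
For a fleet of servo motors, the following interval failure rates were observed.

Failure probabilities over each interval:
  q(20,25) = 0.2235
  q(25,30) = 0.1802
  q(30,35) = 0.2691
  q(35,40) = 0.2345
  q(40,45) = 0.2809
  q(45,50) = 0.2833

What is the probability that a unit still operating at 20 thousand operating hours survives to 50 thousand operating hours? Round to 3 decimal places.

The overall survival probability is (1 − 0.2235) × (1 − 0.1802) × (1 − 0.2691) × (1 − 0.2345) × (1 − 0.2809) × (1 − 0.2833).
= 0.7765 × 0.8198 × 0.7309 × 0.7655 × 0.7191 × 0.7167 = 0.183560.

0.184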